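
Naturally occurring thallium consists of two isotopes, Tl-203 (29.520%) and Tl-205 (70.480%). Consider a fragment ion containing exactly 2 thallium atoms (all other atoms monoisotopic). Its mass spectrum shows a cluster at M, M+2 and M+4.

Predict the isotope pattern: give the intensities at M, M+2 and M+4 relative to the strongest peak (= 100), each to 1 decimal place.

17.5 : 83.8 : 100.0

The 2 Tl atoms are independent, so intensities follow the terms of (0.29520 + 0.70480)^2.
P(M) = 0.29520^2 = 0.087143
P(M+2) = 2 × 0.29520^1 × 0.70480^1 = 0.416114
P(M+4) = 0.70480^2 = 0.496743
The M+4 peak is largest (0.496743); scaling to 100 gives 17.5 : 83.8 : 100.0.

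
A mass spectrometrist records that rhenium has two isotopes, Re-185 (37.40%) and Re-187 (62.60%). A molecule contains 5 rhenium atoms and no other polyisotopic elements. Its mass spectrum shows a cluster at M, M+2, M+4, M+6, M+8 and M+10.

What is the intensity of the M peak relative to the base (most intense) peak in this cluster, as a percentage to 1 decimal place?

2.1%

(0.3740 + 0.6260)^5 gives M 0.0073, M+2 0.0612, M+4 0.2050, M+6 0.3431, M+8 0.2872, M+10 0.0961; the largest is M+6.
P(M+6) = C(5,3) × 0.3740^2 × 0.6260^3 = 10 × 0.139876 × 0.24531438 = 0.343136 (base)
P(M) = C(5,0) × 0.3740^5 × 0.6260^0 = 1 × 0.00731742 × 1.0000 = 0.007317
Relative intensity = 0.007317 / 0.343136 × 100 = 2.1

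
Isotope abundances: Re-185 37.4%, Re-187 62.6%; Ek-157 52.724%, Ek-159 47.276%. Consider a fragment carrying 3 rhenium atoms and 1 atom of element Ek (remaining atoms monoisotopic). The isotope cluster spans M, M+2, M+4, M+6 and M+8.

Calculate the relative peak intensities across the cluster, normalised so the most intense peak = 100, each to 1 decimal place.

Rhenium pattern (n=3): 0.05231362 : 0.26268713 : 0.43968487 : 0.24531438
Element Ek pattern (n=1): 0.52724 : 0.47276
Convolve the two distributions (both contribute in 2-u steps):
  M: 0.05231362×0.52724 = 0.027582
  M+2: 0.05231362×0.47276 + 0.26268713×0.52724 = 0.163231
  M+4: 0.26268713×0.47276 + 0.43968487×0.52724 = 0.356007
  M+6: 0.43968487×0.47276 + 0.24531438×0.52724 = 0.337205
  M+8: 0.24531438×0.47276 = 0.115975
Scale to base peak (0.356007) = 100: 7.7 : 45.9 : 100.0 : 94.7 : 32.6

7.7 : 45.9 : 100.0 : 94.7 : 32.6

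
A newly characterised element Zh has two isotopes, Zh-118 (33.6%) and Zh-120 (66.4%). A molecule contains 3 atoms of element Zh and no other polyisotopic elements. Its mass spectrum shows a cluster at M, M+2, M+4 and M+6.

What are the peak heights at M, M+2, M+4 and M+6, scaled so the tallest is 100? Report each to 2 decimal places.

Each Zh atom is independently Zh-118 (p = 0.336) or Zh-120 (q = 0.664); the cluster is the binomial expansion (p + q)^3.
P(M) = 0.336^3 = 0.037933
P(M+2) = 3 × 0.336^2 × 0.664^1 = 0.224889
P(M+4) = 3 × 0.336^1 × 0.664^2 = 0.444423
P(M+6) = 0.664^3 = 0.292755
The M+4 peak is largest (0.444423); scaling to 100 gives 8.54 : 50.60 : 100.00 : 65.87.

8.54 : 50.60 : 100.00 : 65.87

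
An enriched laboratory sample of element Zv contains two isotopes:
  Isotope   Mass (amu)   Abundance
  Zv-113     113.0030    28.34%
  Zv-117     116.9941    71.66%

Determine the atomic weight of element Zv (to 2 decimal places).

The abundance-weighted mean is 0.2834 × 113.0030 + 0.7166 × 116.9941
= 32.02505 + 83.83797 = 115.86302 amu

115.86 amu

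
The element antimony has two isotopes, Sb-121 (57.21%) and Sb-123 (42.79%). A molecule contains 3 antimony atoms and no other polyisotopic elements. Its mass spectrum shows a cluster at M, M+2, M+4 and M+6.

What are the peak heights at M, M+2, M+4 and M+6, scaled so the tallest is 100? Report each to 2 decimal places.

44.57 : 100.00 : 74.79 : 18.65

The 3 Sb atoms are independent, so intensities follow the terms of (0.5721 + 0.4279)^3.
P(M) = 0.5721^3 = 0.187247
P(M+2) = 3 × 0.5721^2 × 0.4279^1 = 0.420153
P(M+4) = 3 × 0.5721^1 × 0.4279^2 = 0.314252
P(M+6) = 0.4279^3 = 0.078348
The M+2 peak is largest (0.420153); scaling to 100 gives 44.57 : 100.00 : 74.79 : 18.65.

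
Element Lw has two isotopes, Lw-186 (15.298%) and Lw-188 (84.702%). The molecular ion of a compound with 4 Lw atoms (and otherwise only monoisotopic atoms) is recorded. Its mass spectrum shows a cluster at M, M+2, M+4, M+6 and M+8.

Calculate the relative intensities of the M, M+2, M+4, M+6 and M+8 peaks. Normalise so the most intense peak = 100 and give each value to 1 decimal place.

Each Lw atom is independently Lw-186 (p = 0.15298) or Lw-188 (q = 0.84702); the cluster is the binomial expansion (p + q)^4.
P(M) = 0.15298^4 = 0.000548
P(M+2) = 4 × 0.15298^3 × 0.84702^1 = 0.012130
P(M+4) = 6 × 0.15298^2 × 0.84702^2 = 0.100741
P(M+6) = 4 × 0.15298^1 × 0.84702^3 = 0.371857
P(M+8) = 0.84702^4 = 0.514724
The M+8 peak is largest (0.514724); scaling to 100 gives 0.1 : 2.4 : 19.6 : 72.2 : 100.0.

0.1 : 2.4 : 19.6 : 72.2 : 100.0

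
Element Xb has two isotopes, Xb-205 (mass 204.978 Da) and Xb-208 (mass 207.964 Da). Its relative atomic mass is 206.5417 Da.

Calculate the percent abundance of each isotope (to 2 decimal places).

Xb-205: 47.63%, Xb-208: 52.37%

Let x be the fractional abundance of Xb-205; then Xb-208 has abundance 1 − x.
204.978·x + 207.964·(1 − x) = 206.5417
(204.978 − 207.964)·x = 206.5417 − 207.964
x = -1.4223 / -2.986 = 0.47632 → 47.63% Xb-205, 52.37% Xb-208.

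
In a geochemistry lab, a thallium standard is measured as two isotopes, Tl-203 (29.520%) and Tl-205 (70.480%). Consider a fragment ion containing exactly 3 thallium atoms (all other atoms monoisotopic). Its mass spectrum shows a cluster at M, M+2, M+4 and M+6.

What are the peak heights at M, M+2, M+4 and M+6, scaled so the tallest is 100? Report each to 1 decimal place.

Expanding (0.29520 + 0.70480)^3:
P(M) = 0.29520^3 = 0.025725
P(M+2) = 3 × 0.29520^2 × 0.70480^1 = 0.184255
P(M+4) = 3 × 0.29520^1 × 0.70480^2 = 0.439916
P(M+6) = 0.70480^3 = 0.350104
The M+4 peak is largest (0.439916); scaling to 100 gives 5.8 : 41.9 : 100.0 : 79.6.

5.8 : 41.9 : 100.0 : 79.6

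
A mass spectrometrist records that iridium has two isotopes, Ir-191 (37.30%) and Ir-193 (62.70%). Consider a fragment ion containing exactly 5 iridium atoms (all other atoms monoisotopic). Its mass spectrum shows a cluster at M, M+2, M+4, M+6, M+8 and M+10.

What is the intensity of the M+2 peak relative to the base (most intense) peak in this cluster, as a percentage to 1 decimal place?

17.7%

(0.3730 + 0.6270)^5 gives M 0.0072, M+2 0.0607, M+4 0.2040, M+6 0.3429, M+8 0.2882, M+10 0.0969; the largest is M+6.
P(M+6) = C(5,3) × 0.3730^2 × 0.6270^3 = 10 × 0.139129 × 0.24649188 = 0.342942 (base)
P(M+2) = C(5,1) × 0.3730^4 × 0.6270^1 = 5 × 0.01935688 × 0.6270 = 0.060684
Relative intensity = 0.060684 / 0.342942 × 100 = 17.7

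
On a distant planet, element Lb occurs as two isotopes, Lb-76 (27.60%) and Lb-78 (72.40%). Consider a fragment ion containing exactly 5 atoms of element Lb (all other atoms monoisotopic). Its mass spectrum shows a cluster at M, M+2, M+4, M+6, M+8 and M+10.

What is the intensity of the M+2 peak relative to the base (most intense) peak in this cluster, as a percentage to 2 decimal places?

Term probabilities: M 0.0016, M+2 0.0210, M+4 0.1102, M+6 0.2891, M+8 0.3792, M+10 0.1989. Base peak = M+8.
P(M+8) = C(5,4) × 0.2760^1 × 0.7240^4 = 5 × 0.2760 × 0.27476048 = 0.379169 (base)
P(M+2) = C(5,1) × 0.2760^4 × 0.7240^1 = 5 × 0.00580278 × 0.7240 = 0.021006
Relative intensity = 0.021006 / 0.379169 × 100 = 5.54

5.54%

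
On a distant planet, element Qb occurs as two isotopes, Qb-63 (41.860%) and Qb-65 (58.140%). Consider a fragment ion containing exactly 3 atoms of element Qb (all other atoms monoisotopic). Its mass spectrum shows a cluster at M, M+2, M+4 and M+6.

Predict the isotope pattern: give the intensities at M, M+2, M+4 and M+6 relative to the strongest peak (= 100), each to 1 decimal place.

17.3 : 72.0 : 100.0 : 46.3

Each Qb atom is independently Qb-63 (p = 0.41860) or Qb-65 (q = 0.58140); the cluster is the binomial expansion (p + q)^3.
P(M) = 0.41860^3 = 0.073350
P(M+2) = 3 × 0.41860^2 × 0.58140^1 = 0.305629
P(M+4) = 3 × 0.41860^1 × 0.58140^2 = 0.424493
P(M+6) = 0.58140^3 = 0.196528
The M+4 peak is largest (0.424493); scaling to 100 gives 17.3 : 72.0 : 100.0 : 46.3.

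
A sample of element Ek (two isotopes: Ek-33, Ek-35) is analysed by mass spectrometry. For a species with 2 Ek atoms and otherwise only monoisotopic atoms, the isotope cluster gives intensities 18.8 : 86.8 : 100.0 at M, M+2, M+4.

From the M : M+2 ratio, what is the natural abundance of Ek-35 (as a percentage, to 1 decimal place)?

Write p for the Ek-33 fraction. I(M+2)/I(M) = [C(2,1)·p^1·(1−p)] / p^2 = 2·(1−p)/p = 86.8/18.8 = 4.6170
(1−p)/p = 4.6170/2 = 2.3085  ⇒  p = 1/(1 + 2.3085) = 0.3023
Ek-33: 30.2%, Ek-35: 69.8%.

69.8%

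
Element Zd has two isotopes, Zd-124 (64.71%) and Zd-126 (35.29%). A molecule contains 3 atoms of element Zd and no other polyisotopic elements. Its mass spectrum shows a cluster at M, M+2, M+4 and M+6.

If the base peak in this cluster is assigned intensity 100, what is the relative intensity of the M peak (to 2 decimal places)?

Term probabilities: M 0.2710, M+2 0.4433, M+4 0.2418, M+6 0.0439. Base peak = M+2.
P(M+2) = C(3,1) × 0.6471^2 × 0.3529^1 = 3 × 0.41873841 × 0.3529 = 0.443318 (base)
P(M) = C(3,0) × 0.6471^3 × 0.3529^0 = 1 × 0.27096563 × 1.0000 = 0.270966
Relative intensity = 0.270966 / 0.443318 × 100 = 61.12

61.12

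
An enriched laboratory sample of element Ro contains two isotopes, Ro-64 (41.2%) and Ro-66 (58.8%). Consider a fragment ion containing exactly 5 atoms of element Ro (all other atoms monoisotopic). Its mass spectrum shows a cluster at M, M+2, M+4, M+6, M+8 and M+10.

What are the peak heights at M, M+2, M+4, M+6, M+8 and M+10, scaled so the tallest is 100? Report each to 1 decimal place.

Each Ro atom is independently Ro-64 (p = 0.412) or Ro-66 (q = 0.588); the cluster is the binomial expansion (p + q)^5.
P(M) = 0.412^5 = 0.011871
P(M+2) = 5 × 0.412^4 × 0.588^1 = 0.084710
P(M+4) = 10 × 0.412^3 × 0.588^2 = 0.241794
P(M+6) = 10 × 0.412^2 × 0.588^3 = 0.345085
P(M+8) = 5 × 0.412^1 × 0.588^4 = 0.246250
P(M+10) = 0.588^5 = 0.070289
The M+6 peak is largest (0.345085); scaling to 100 gives 3.4 : 24.5 : 70.1 : 100.0 : 71.4 : 20.4.

3.4 : 24.5 : 70.1 : 100.0 : 71.4 : 20.4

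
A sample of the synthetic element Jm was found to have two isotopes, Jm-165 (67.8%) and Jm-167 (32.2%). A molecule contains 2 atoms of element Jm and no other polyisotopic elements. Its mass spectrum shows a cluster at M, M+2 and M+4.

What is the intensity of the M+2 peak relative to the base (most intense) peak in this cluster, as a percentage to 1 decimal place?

95.0%

Binomial terms of (0.678 + 0.322)^2: M 0.4597, M+2 0.4366, M+4 0.1037 → M is the base peak.
P(M) = C(2,0) × 0.678^2 × 0.322^0 = 1 × 0.459684 × 1.0000 = 0.459684 (base)
P(M+2) = C(2,1) × 0.678^1 × 0.322^1 = 2 × 0.6780 × 0.3220 = 0.436632
Relative intensity = 0.436632 / 0.459684 × 100 = 95.0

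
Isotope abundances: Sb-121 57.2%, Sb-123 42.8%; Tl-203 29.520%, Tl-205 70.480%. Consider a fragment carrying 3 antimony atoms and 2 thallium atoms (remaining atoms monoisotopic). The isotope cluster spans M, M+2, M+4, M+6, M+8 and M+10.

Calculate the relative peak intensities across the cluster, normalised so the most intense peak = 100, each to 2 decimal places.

Antimony pattern (n=3): 0.18714925 : 0.42010426 : 0.31434374 : 0.07840275
Thallium pattern (n=2): 0.08714304 : 0.41611392 : 0.49674304
Convolve the two distributions (both contribute in 2-u steps):
  M: 0.18714925×0.08714304 = 0.016309
  M+2: 0.18714925×0.41611392 + 0.42010426×0.08714304 = 0.114485
  M+4: 0.18714925×0.49674304 + 0.42010426×0.41611392 + 0.31434374×0.08714304 = 0.295169
  M+6: 0.42010426×0.49674304 + 0.31434374×0.41611392 + 0.07840275×0.08714304 = 0.346319
  M+8: 0.31434374×0.49674304 + 0.07840275×0.41611392 = 0.188773
  M+10: 0.07840275×0.49674304 = 0.038946
Scale to base peak (0.346319) = 100: 4.71 : 33.06 : 85.23 : 100.00 : 54.51 : 11.25

4.71 : 33.06 : 85.23 : 100.00 : 54.51 : 11.25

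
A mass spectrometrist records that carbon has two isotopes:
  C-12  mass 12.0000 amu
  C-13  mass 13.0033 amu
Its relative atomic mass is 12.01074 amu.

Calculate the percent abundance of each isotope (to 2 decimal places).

With x = fraction of C-12 (so C-13 is 1 − x):
12.0000·x + 13.0033·(1 − x) = 12.01074
(12.0000 − 13.0033)·x = 12.01074 − 13.0033
x = -0.99256 / -1.0033 = 0.98930 → 98.93% C-12, 1.07% C-13.

C-12: 98.93%, C-13: 1.07%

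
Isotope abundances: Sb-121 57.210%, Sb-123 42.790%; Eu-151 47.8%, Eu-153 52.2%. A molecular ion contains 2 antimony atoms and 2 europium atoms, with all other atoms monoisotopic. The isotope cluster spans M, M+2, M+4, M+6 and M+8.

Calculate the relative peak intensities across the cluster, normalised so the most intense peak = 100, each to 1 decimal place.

Antimony pattern (n=2): 0.32729841 : 0.48960318 : 0.18309841
Europium pattern (n=2): 0.228484 : 0.499032 : 0.272484
Convolve the two distributions (both contribute in 2-u steps):
  M: 0.32729841×0.228484 = 0.074782
  M+2: 0.32729841×0.499032 + 0.48960318×0.228484 = 0.275199
  M+4: 0.32729841×0.272484 + 0.48960318×0.499032 + 0.18309841×0.228484 = 0.375346
  M+6: 0.48960318×0.272484 + 0.18309841×0.499032 = 0.224781
  M+8: 0.18309841×0.272484 = 0.049891
Scale to base peak (0.375346) = 100: 19.9 : 73.3 : 100.0 : 59.9 : 13.3

19.9 : 73.3 : 100.0 : 59.9 : 13.3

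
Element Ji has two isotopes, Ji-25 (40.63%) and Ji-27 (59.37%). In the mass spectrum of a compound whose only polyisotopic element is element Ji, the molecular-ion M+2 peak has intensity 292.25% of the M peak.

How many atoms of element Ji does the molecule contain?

2

With n Ji atoms, P(M+2)/P(M) = C(n,1)·p^(n−1)q / p^n = n·q/p = n · 0.5937/0.4063.
n = 2.9225 × 0.4063/0.5937 = 2.00 ≈ 2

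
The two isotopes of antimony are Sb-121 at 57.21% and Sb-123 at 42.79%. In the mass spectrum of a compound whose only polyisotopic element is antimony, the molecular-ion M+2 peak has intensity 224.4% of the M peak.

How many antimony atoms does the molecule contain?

3

The M+2/M ratio from n Sb atoms is n · q/p = n · 0.4279/0.5721.
n = 2.244 × 0.5721/0.4279 = 3.00 ≈ 3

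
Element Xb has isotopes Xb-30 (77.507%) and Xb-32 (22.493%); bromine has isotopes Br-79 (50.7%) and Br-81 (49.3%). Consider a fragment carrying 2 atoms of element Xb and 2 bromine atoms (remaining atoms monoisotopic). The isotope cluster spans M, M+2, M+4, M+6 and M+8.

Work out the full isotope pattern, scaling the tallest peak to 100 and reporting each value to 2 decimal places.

Element Xb pattern (n=2): 0.6007335 : 0.34867299 : 0.0505935
Bromine pattern (n=2): 0.257049 : 0.499902 : 0.243049
Convolve the two distributions (both contribute in 2-u steps):
  M: 0.6007335×0.257049 = 0.154418
  M+2: 0.6007335×0.499902 + 0.34867299×0.257049 = 0.389934
  M+4: 0.6007335×0.243049 + 0.34867299×0.499902 + 0.0505935×0.257049 = 0.333315
  M+6: 0.34867299×0.243049 + 0.0505935×0.499902 = 0.110036
  M+8: 0.0505935×0.243049 = 0.012297
Scale to base peak (0.389934) = 100: 39.60 : 100.00 : 85.48 : 28.22 : 3.15

39.60 : 100.00 : 85.48 : 28.22 : 3.15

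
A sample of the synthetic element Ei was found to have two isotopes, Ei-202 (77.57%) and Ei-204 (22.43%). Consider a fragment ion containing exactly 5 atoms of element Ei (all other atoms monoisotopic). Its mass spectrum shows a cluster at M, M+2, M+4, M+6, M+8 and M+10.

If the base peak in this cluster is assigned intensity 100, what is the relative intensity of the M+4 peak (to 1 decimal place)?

57.8

(0.7757 + 0.2243)^5 gives M 0.2808, M+2 0.4060, M+4 0.2348, M+6 0.0679, M+8 0.0098, M+10 0.0006; the largest is M+2.
P(M+2) = C(5,1) × 0.7757^4 × 0.2243^1 = 5 × 0.36205551 × 0.2243 = 0.406045 (base)
P(M+4) = C(5,2) × 0.7757^3 × 0.2243^2 = 10 × 0.46674683 × 0.05031049 = 0.234823
Relative intensity = 0.234823 / 0.406045 × 100 = 57.8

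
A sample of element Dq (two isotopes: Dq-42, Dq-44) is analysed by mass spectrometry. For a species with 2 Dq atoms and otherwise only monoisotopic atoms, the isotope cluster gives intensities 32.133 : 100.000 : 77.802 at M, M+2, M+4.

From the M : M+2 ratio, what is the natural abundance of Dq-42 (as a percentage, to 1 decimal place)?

39.1%

Write p for the Dq-42 fraction. I(M+2)/I(M) = [C(2,1)·p^1·(1−p)] / p^2 = 2·(1−p)/p = 100.000/32.133 = 3.1121
(1−p)/p = 3.1121/2 = 1.5560  ⇒  p = 1/(1 + 1.5560) = 0.3912
Dq-42: 39.1%, Dq-44: 60.9%.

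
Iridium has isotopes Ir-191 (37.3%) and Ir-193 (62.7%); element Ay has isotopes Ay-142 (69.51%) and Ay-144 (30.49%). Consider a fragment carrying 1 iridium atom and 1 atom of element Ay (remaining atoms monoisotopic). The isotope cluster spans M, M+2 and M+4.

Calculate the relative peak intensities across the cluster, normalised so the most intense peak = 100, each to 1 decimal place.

Iridium pattern (n=1): 0.3730 : 0.6270
Element Ay pattern (n=1): 0.6951 : 0.3049
Convolve the two distributions (both contribute in 2-u steps):
  M: 0.3730×0.6951 = 0.259272
  M+2: 0.3730×0.3049 + 0.6270×0.6951 = 0.549555
  M+4: 0.6270×0.3049 = 0.191172
Scale to base peak (0.549555) = 100: 47.2 : 100.0 : 34.8

47.2 : 100.0 : 34.8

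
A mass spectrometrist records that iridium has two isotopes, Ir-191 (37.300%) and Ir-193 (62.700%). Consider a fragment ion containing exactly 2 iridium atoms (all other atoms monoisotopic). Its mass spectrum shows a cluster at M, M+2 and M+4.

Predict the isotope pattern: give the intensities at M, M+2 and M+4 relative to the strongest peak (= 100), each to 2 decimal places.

29.74 : 100.00 : 84.05

Expanding (0.37300 + 0.62700)^2:
P(M) = 0.37300^2 = 0.139129
P(M+2) = 2 × 0.37300^1 × 0.62700^1 = 0.467742
P(M+4) = 0.62700^2 = 0.393129
The M+2 peak is largest (0.467742); scaling to 100 gives 29.74 : 100.00 : 84.05.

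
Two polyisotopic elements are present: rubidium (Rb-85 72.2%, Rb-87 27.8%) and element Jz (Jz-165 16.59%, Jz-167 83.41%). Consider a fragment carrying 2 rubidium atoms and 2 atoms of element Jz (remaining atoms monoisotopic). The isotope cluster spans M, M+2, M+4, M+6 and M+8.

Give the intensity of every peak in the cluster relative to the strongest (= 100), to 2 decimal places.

3.01 : 32.64 : 100.00 : 63.18 : 11.30

Rubidium pattern (n=2): 0.521284 : 0.401432 : 0.077284
Element Jz pattern (n=2): 0.02752281 : 0.27675438 : 0.69572281
Convolve the two distributions (both contribute in 2-u steps):
  M: 0.521284×0.02752281 = 0.014347
  M+2: 0.521284×0.27675438 + 0.401432×0.02752281 = 0.155316
  M+4: 0.521284×0.69572281 + 0.401432×0.27675438 + 0.077284×0.02752281 = 0.475894
  M+6: 0.401432×0.69572281 + 0.077284×0.27675438 = 0.300674
  M+8: 0.077284×0.69572281 = 0.053768
Scale to base peak (0.475894) = 100: 3.01 : 32.64 : 100.00 : 63.18 : 11.30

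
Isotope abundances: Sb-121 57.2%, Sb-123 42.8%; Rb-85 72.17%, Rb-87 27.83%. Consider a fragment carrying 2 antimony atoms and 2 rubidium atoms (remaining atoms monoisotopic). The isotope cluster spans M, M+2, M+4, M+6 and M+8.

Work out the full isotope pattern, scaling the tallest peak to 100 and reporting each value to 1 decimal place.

44.1 : 100.0 : 82.1 : 28.9 : 3.7

Antimony pattern (n=2): 0.327184 : 0.489632 : 0.183184
Rubidium pattern (n=2): 0.52085089 : 0.40169822 : 0.07745089
Convolve the two distributions (both contribute in 2-u steps):
  M: 0.327184×0.52085089 = 0.170414
  M+2: 0.327184×0.40169822 + 0.489632×0.52085089 = 0.386454
  M+4: 0.327184×0.07745089 + 0.489632×0.40169822 + 0.183184×0.52085089 = 0.317437
  M+6: 0.489632×0.07745089 + 0.183184×0.40169822 = 0.111507
  M+8: 0.183184×0.07745089 = 0.014188
Scale to base peak (0.386454) = 100: 44.1 : 100.0 : 82.1 : 28.9 : 3.7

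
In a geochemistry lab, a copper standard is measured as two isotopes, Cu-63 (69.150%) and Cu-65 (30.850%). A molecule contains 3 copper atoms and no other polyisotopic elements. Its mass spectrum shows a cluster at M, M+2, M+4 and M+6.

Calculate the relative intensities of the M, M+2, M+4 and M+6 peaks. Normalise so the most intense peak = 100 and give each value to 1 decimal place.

The 3 Cu atoms are independent, so intensities follow the terms of (0.69150 + 0.30850)^3.
P(M) = 0.69150^3 = 0.330656
P(M+2) = 3 × 0.69150^2 × 0.30850^1 = 0.442548
P(M+4) = 3 × 0.69150^1 × 0.30850^2 = 0.197435
P(M+6) = 0.30850^3 = 0.029361
The M+2 peak is largest (0.442548); scaling to 100 gives 74.7 : 100.0 : 44.6 : 6.6.

74.7 : 100.0 : 44.6 : 6.6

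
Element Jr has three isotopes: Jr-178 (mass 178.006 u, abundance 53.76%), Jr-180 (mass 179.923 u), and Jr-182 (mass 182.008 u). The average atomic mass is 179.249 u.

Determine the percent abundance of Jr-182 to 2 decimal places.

17.10%

The remaining 46.24% is split between Jr-180 (fraction x) and Jr-182 (fraction 0.4624 − x).
Substituting: 179.923x + 182.008(0.4624 − x) = 83.5529744
(179.923 − 182.008)x = -0.6075248  ⇒  x = 0.29138, y = 0.17102
Jr-180: 29.14%, Jr-182: 17.10%.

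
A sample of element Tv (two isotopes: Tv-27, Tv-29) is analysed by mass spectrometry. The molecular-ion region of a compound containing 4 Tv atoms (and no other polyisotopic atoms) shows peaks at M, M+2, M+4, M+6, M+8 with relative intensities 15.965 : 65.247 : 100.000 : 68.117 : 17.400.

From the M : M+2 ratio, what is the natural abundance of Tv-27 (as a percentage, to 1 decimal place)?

Write p for the Tv-27 fraction. I(M+2)/I(M) = [C(4,1)·p^3·(1−p)] / p^4 = 4·(1−p)/p = 65.247/15.965 = 4.0869
(1−p)/p = 4.0869/4 = 1.0217  ⇒  p = 1/(1 + 1.0217) = 0.4946
Tv-27: 49.5%, Tv-29: 50.5%.

49.5%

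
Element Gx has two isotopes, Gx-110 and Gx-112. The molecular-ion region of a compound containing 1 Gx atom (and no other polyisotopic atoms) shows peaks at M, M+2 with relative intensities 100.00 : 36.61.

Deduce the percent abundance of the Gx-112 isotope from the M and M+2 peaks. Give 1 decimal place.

Write p for the Gx-110 fraction. I(M+2)/I(M) = [C(1,1)·p^0·(1−p)] / p^1 = 1·(1−p)/p = 36.61/100.00 = 0.3661
(1−p)/p = 0.3661/1 = 0.3661  ⇒  p = 1/(1 + 0.3661) = 0.7320
Gx-110: 73.2%, Gx-112: 26.8%.

26.8%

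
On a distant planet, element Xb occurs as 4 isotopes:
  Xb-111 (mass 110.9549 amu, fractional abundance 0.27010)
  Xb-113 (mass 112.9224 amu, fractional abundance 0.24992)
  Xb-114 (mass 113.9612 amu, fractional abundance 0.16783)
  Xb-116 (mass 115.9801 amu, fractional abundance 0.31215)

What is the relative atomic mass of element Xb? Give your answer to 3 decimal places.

The abundance-weighted mean is 0.27010 × 110.9549 + 0.24992 × 112.9224 + 0.16783 × 113.9612 + 0.31215 × 115.9801
= 29.96892 + 28.22157 + 19.12611 + 36.20319 = 113.51979 amu

113.520 amu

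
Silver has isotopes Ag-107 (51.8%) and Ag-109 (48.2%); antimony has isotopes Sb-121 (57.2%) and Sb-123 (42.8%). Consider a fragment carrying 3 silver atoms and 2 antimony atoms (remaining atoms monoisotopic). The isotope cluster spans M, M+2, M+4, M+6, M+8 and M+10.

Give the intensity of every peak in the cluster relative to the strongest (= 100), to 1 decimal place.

Silver pattern (n=3): 0.13899183 : 0.3879965 : 0.3610315 : 0.11198017
Antimony pattern (n=2): 0.327184 : 0.489632 : 0.183184
Convolve the two distributions (both contribute in 2-u steps):
  M: 0.13899183×0.327184 = 0.045476
  M+2: 0.13899183×0.489632 + 0.3879965×0.327184 = 0.195001
  M+4: 0.13899183×0.183184 + 0.3879965×0.489632 + 0.3610315×0.327184 = 0.333560
  M+6: 0.3879965×0.183184 + 0.3610315×0.489632 + 0.11198017×0.327184 = 0.284485
  M+8: 0.3610315×0.183184 + 0.11198017×0.489632 = 0.120964
  M+10: 0.11198017×0.183184 = 0.020513
Scale to base peak (0.333560) = 100: 13.6 : 58.5 : 100.0 : 85.3 : 36.3 : 6.1

13.6 : 58.5 : 100.0 : 85.3 : 36.3 : 6.1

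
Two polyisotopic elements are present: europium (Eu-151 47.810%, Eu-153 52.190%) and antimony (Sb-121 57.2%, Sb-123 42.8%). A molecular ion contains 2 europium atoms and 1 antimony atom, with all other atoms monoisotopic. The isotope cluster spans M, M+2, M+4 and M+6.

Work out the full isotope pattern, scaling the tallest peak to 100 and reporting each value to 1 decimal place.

Europium pattern (n=2): 0.22857961 : 0.49904078 : 0.27237961
Antimony pattern (n=1): 0.5720 : 0.4280
Convolve the two distributions (both contribute in 2-u steps):
  M: 0.22857961×0.5720 = 0.130748
  M+2: 0.22857961×0.4280 + 0.49904078×0.5720 = 0.383283
  M+4: 0.49904078×0.4280 + 0.27237961×0.5720 = 0.369391
  M+6: 0.27237961×0.4280 = 0.116578
Scale to base peak (0.383283) = 100: 34.1 : 100.0 : 96.4 : 30.4

34.1 : 100.0 : 96.4 : 30.4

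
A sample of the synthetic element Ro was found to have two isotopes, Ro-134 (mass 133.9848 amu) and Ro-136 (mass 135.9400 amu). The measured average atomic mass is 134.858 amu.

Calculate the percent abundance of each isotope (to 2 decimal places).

Ro-134: 55.34%, Ro-136: 44.66%

With x = fraction of Ro-134 (so Ro-136 is 1 − x):
133.9848·x + 135.9400·(1 − x) = 134.858
(133.9848 − 135.9400)·x = 134.858 − 135.9400
x = -1.0820 / -1.9552 = 0.55340 → 55.34% Ro-134, 44.66% Ro-136.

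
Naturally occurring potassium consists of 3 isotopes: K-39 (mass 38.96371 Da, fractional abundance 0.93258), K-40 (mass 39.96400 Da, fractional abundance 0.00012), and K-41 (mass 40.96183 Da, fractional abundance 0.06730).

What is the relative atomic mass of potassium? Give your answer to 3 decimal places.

39.098 Da

Weight each isotope mass by its fractional abundance: 0.93258 × 38.96371 + 0.00012 × 39.96400 + 0.06730 × 40.96183
= 36.336777 + 0.004796 + 2.756731 = 39.098304 Da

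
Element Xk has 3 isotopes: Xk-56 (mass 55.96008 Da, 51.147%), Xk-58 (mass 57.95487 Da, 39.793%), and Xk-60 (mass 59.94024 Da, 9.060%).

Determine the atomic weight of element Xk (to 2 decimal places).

57.11 Da

Ar = Σ fᵢ·mᵢ = 0.51147 × 55.96008 + 0.39793 × 57.95487 + 0.09060 × 59.94024
= 28.621902 + 23.061981 + 5.430586 = 57.114469 Da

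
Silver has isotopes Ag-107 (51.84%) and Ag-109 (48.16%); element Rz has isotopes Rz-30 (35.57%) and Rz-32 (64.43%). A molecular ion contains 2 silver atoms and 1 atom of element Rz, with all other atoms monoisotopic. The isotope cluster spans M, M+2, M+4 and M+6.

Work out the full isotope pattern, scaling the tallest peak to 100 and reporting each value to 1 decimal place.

Silver pattern (n=2): 0.26873856 : 0.49932288 : 0.23193856
Element Rz pattern (n=1): 0.3557 : 0.6443
Convolve the two distributions (both contribute in 2-u steps):
  M: 0.26873856×0.3557 = 0.095590
  M+2: 0.26873856×0.6443 + 0.49932288×0.3557 = 0.350757
  M+4: 0.49932288×0.6443 + 0.23193856×0.3557 = 0.404214
  M+6: 0.23193856×0.6443 = 0.149438
Scale to base peak (0.404214) = 100: 23.6 : 86.8 : 100.0 : 37.0

23.6 : 86.8 : 100.0 : 37.0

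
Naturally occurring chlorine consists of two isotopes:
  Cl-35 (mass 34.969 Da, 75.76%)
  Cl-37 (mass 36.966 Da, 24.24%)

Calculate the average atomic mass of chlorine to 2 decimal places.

Weight each isotope mass by its fractional abundance: 0.7576 × 34.969 + 0.2424 × 36.966
= 26.4925 + 8.9606 = 35.4531 Da

35.45 Da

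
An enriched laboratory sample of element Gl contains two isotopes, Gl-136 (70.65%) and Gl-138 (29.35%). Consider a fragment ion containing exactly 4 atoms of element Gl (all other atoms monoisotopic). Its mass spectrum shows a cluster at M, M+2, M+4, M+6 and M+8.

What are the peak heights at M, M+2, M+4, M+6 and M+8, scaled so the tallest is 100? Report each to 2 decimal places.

60.18 : 100.00 : 62.31 : 17.26 : 1.79

Each Gl atom is independently Gl-136 (p = 0.7065) or Gl-138 (q = 0.2935); the cluster is the binomial expansion (p + q)^4.
P(M) = 0.7065^4 = 0.249143
P(M+2) = 4 × 0.7065^3 × 0.2935^1 = 0.414004
P(M+4) = 6 × 0.7065^2 × 0.2935^2 = 0.257983
P(M+6) = 4 × 0.7065^1 × 0.2935^3 = 0.071449
P(M+8) = 0.2935^4 = 0.007420
The M+2 peak is largest (0.414004); scaling to 100 gives 60.18 : 100.00 : 62.31 : 17.26 : 1.79.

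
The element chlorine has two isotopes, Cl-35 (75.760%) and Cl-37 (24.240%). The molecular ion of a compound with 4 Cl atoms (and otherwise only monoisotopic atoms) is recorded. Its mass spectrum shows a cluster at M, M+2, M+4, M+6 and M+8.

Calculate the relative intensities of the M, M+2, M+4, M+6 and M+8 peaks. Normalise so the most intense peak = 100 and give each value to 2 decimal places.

78.14 : 100.00 : 47.99 : 10.24 : 0.82

Each Cl atom is independently Cl-35 (p = 0.75760) or Cl-37 (q = 0.24240); the cluster is the binomial expansion (p + q)^4.
P(M) = 0.75760^4 = 0.329428
P(M+2) = 4 × 0.75760^3 × 0.24240^1 = 0.421612
P(M+4) = 6 × 0.75760^2 × 0.24240^2 = 0.202347
P(M+6) = 4 × 0.75760^1 × 0.24240^3 = 0.043162
P(M+8) = 0.24240^4 = 0.003452
The M+2 peak is largest (0.421612); scaling to 100 gives 78.14 : 100.00 : 47.99 : 10.24 : 0.82.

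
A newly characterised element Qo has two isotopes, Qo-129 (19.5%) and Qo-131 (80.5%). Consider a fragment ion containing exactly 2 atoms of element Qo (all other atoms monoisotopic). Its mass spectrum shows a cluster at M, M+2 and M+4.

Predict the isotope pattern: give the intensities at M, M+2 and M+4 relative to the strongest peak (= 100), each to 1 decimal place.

5.9 : 48.4 : 100.0

The 2 Qo atoms are independent, so intensities follow the terms of (0.195 + 0.805)^2.
P(M) = 0.195^2 = 0.038025
P(M+2) = 2 × 0.195^1 × 0.805^1 = 0.313950
P(M+4) = 0.805^2 = 0.648025
The M+4 peak is largest (0.648025); scaling to 100 gives 5.9 : 48.4 : 100.0.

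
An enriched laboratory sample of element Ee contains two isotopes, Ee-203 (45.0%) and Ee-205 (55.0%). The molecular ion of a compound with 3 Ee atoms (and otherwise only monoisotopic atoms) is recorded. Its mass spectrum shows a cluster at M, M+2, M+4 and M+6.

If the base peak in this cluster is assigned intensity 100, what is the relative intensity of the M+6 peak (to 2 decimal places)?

40.74

Binomial terms of (0.450 + 0.550)^3: M 0.0911, M+2 0.3341, M+4 0.4084, M+6 0.1664 → M+4 is the base peak.
P(M+4) = C(3,2) × 0.450^1 × 0.550^2 = 3 × 0.4500 × 0.3025 = 0.408375 (base)
P(M+6) = C(3,3) × 0.450^0 × 0.550^3 = 1 × 1.0000 × 0.166375 = 0.166375
Relative intensity = 0.166375 / 0.408375 × 100 = 40.74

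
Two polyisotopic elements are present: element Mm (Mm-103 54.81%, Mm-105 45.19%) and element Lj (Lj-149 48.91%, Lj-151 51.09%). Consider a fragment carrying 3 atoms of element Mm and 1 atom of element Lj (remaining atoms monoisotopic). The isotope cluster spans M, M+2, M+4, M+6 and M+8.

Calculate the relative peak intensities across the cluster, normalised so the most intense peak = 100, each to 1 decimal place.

21.6 : 76.1 : 100.0 : 58.2 : 12.7

Element Mm pattern (n=3): 0.1646567 : 0.40727073 : 0.33578844 : 0.09228413
Element Lj pattern (n=1): 0.4891 : 0.5109
Convolve the two distributions (both contribute in 2-u steps):
  M: 0.1646567×0.4891 = 0.080534
  M+2: 0.1646567×0.5109 + 0.40727073×0.4891 = 0.283319
  M+4: 0.40727073×0.5109 + 0.33578844×0.4891 = 0.372309
  M+6: 0.33578844×0.5109 + 0.09228413×0.4891 = 0.216690
  M+8: 0.09228413×0.5109 = 0.047148
Scale to base peak (0.372309) = 100: 21.6 : 76.1 : 100.0 : 58.2 : 12.7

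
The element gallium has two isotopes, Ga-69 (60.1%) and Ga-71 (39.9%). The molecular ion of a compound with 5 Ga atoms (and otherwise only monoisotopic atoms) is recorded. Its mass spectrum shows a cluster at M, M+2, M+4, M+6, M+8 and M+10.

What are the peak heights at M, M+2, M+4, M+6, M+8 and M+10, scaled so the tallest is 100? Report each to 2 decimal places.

22.69 : 75.31 : 100.00 : 66.39 : 22.04 : 2.93

Expanding (0.601 + 0.399)^5:
P(M) = 0.601^5 = 0.078410
P(M+2) = 5 × 0.601^4 × 0.399^1 = 0.260280
P(M+4) = 10 × 0.601^3 × 0.399^2 = 0.345596
P(M+6) = 10 × 0.601^2 × 0.399^3 = 0.229439
P(M+8) = 5 × 0.601^1 × 0.399^4 = 0.076162
P(M+10) = 0.399^5 = 0.010113
The M+4 peak is largest (0.345596); scaling to 100 gives 22.69 : 75.31 : 100.00 : 66.39 : 22.04 : 2.93.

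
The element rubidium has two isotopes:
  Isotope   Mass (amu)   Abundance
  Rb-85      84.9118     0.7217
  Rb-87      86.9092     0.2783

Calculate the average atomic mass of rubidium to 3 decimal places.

The abundance-weighted mean is 0.7217 × 84.9118 + 0.2783 × 86.9092
= 61.28085 + 24.18683 = 85.46768 amu

85.468 amu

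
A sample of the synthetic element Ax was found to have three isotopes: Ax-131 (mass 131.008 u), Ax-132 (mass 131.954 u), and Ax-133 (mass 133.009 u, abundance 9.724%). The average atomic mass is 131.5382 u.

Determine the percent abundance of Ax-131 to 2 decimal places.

54.80%

Let x and y be the fractions of Ax-131 and Ax-132. Then x + y = 1 − 0.09724 = 0.90276 and 131.008x + 131.954y = 131.5382 − 0.09724×133.009 = 118.60440484.
Substituting: 131.008x + 131.954(0.90276 − x) = 118.60440484
(131.008 − 131.954)x = -0.5183882  ⇒  x = 0.54798, y = 0.35478
Ax-131: 54.80%, Ax-132: 35.48%.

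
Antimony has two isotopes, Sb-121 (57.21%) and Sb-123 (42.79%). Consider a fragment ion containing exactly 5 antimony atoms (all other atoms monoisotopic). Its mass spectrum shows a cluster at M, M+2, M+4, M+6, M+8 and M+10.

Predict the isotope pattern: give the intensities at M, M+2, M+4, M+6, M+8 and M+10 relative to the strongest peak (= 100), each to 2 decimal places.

17.88 : 66.85 : 100.00 : 74.79 : 27.97 : 4.18

The 5 Sb atoms are independent, so intensities follow the terms of (0.5721 + 0.4279)^5.
P(M) = 0.5721^5 = 0.061286
P(M+2) = 5 × 0.5721^4 × 0.4279^1 = 0.229192
P(M+4) = 10 × 0.5721^3 × 0.4279^2 = 0.342847
P(M+6) = 10 × 0.5721^2 × 0.4279^3 = 0.256431
P(M+8) = 5 × 0.5721^1 × 0.4279^4 = 0.095898
P(M+10) = 0.4279^5 = 0.014345
The M+4 peak is largest (0.342847); scaling to 100 gives 17.88 : 66.85 : 100.00 : 74.79 : 27.97 : 4.18.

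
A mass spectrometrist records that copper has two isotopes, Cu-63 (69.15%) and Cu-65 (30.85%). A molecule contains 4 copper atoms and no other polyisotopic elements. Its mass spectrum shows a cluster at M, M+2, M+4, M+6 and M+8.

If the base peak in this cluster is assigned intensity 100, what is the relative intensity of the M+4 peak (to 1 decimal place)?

66.9

Term probabilities: M 0.2286, M+2 0.4080, M+4 0.2731, M+6 0.0812, M+8 0.0091. Base peak = M+2.
P(M+2) = C(4,1) × 0.6915^3 × 0.3085^1 = 4 × 0.33065611 × 0.3085 = 0.408030 (base)
P(M+4) = C(4,2) × 0.6915^2 × 0.3085^2 = 6 × 0.47817225 × 0.09517225 = 0.273052
Relative intensity = 0.273052 / 0.408030 × 100 = 66.9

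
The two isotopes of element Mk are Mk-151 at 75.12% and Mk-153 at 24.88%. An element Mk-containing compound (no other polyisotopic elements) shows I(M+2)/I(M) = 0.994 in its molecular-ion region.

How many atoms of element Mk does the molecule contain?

3

With n Mk atoms, P(M+2)/P(M) = C(n,1)·p^(n−1)q / p^n = n·q/p = n · 0.2488/0.7512.
n = 0.994 × 0.7512/0.2488 = 3.00 ≈ 3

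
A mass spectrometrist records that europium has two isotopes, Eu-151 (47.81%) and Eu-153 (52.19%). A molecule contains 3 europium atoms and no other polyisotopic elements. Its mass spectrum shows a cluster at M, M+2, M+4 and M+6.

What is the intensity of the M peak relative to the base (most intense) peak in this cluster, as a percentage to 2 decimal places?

27.97%

Term probabilities: M 0.1093, M+2 0.3579, M+4 0.3907, M+6 0.1422. Base peak = M+4.
P(M+4) = C(3,2) × 0.4781^1 × 0.5219^2 = 3 × 0.4781 × 0.27237961 = 0.390674 (base)
P(M) = C(3,0) × 0.4781^3 × 0.5219^0 = 1 × 0.10928391 × 1.0000 = 0.109284
Relative intensity = 0.109284 / 0.390674 × 100 = 27.97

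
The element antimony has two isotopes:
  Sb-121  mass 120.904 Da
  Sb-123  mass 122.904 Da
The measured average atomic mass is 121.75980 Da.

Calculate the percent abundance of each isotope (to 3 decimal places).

With x = fraction of Sb-121 (so Sb-123 is 1 − x):
120.904·x + 122.904·(1 − x) = 121.75980
(120.904 − 122.904)·x = 121.75980 − 122.904
x = -1.14420 / -2.000 = 0.57210 → 57.210% Sb-121, 42.790% Sb-123.

Sb-121: 57.210%, Sb-123: 42.790%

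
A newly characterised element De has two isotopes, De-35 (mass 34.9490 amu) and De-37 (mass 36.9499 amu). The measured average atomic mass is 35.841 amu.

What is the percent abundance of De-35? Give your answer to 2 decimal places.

Writing the weighted mean with unknown fraction x of De-35:
34.9490·x + 36.9499·(1 − x) = 35.841
(34.9490 − 36.9499)·x = 35.841 − 36.9499
x = -1.1089 / -2.0009 = 0.55420 → 55.42% De-35, 44.58% De-37.

55.42%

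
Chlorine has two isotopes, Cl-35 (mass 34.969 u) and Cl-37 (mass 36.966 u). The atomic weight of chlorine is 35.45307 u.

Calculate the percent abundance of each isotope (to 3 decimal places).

With x = fraction of Cl-35 (so Cl-37 is 1 − x):
34.969·x + 36.966·(1 − x) = 35.45307
(34.969 − 36.966)·x = 35.45307 − 36.966
x = -1.51293 / -1.997 = 0.75760 → 75.760% Cl-35, 24.240% Cl-37.

Cl-35: 75.760%, Cl-37: 24.240%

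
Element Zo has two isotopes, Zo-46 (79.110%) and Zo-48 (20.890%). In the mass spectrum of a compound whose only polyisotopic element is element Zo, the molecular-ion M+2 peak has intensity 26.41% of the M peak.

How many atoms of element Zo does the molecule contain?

With n Zo atoms, P(M+2)/P(M) = C(n,1)·p^(n−1)q / p^n = n·q/p = n · 0.20890/0.79110.
n = 0.2641 × 0.79110/0.20890 = 1.00 ≈ 1

1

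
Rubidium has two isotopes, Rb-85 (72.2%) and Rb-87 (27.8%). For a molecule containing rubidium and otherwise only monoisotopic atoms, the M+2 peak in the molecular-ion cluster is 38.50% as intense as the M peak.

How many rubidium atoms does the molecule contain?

For n independent Rb atoms, I(M+2)/I(M) = n · (abundance Rb-87) / (abundance Rb-85) = n · 0.278/0.722.
n = 0.3850 × 0.722/0.278 = 1.00 ≈ 1

1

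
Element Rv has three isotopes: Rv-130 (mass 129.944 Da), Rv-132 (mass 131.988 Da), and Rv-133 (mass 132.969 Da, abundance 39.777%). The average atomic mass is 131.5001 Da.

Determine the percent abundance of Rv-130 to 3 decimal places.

The remaining 60.223% is split between Rv-130 (fraction x) and Rv-132 (fraction 0.60223 − x).
Substituting: 129.944x + 131.988(0.60223 − x) = 78.60902087
(129.944 − 131.988)x = -0.87811237  ⇒  x = 0.42960, y = 0.17263
Rv-130: 42.960%, Rv-132: 17.263%.

42.960%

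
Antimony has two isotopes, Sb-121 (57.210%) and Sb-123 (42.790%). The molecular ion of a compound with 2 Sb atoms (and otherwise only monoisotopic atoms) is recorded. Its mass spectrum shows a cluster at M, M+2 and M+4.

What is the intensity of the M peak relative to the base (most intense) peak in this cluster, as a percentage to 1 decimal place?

(0.57210 + 0.42790)^2 gives M 0.3273, M+2 0.4896, M+4 0.1831; the largest is M+2.
P(M+2) = C(2,1) × 0.57210^1 × 0.42790^1 = 2 × 0.5721 × 0.4279 = 0.489603 (base)
P(M) = C(2,0) × 0.57210^2 × 0.42790^0 = 1 × 0.32729841 × 1.0000 = 0.327298
Relative intensity = 0.327298 / 0.489603 × 100 = 66.8

66.8%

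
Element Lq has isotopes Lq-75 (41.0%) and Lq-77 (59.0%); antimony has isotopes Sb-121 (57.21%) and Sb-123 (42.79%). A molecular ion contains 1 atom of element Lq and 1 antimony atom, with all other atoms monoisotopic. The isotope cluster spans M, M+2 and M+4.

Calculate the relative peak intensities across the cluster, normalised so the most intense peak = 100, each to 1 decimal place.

Element Lq pattern (n=1): 0.4100 : 0.5900
Antimony pattern (n=1): 0.5721 : 0.4279
Convolve the two distributions (both contribute in 2-u steps):
  M: 0.4100×0.5721 = 0.234561
  M+2: 0.4100×0.4279 + 0.5900×0.5721 = 0.512978
  M+4: 0.5900×0.4279 = 0.252461
Scale to base peak (0.512978) = 100: 45.7 : 100.0 : 49.2

45.7 : 100.0 : 49.2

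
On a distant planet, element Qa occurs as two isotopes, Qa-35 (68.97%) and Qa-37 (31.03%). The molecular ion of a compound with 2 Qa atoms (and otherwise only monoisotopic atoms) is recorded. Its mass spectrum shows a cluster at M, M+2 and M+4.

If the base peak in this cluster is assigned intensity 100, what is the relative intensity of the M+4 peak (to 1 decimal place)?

20.2

Term probabilities: M 0.4757, M+2 0.4280, M+4 0.0963. Base peak = M.
P(M) = C(2,0) × 0.6897^2 × 0.3103^0 = 1 × 0.47568609 × 1.0000 = 0.475686 (base)
P(M+4) = C(2,2) × 0.6897^0 × 0.3103^2 = 1 × 1.0000 × 0.09628609 = 0.096286
Relative intensity = 0.096286 / 0.475686 × 100 = 20.2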